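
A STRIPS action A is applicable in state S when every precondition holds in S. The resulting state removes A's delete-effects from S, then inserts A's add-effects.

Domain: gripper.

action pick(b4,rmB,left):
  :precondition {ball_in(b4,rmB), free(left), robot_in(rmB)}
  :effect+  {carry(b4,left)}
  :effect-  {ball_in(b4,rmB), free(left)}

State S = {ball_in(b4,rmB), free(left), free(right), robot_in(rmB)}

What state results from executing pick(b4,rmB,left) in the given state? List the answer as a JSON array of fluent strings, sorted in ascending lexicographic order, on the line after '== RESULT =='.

Progress:
  pre ⊆ S: {ball_in(b4,rmB), free(left), robot_in(rmB)} ⊆ S  — applicable
  S \ del = {free(right), robot_in(rmB)}
  ∪ add   = {carry(b4,left), free(right), robot_in(rmB)}

== RESULT ==
["carry(b4,left)", "free(right)", "robot_in(rmB)"]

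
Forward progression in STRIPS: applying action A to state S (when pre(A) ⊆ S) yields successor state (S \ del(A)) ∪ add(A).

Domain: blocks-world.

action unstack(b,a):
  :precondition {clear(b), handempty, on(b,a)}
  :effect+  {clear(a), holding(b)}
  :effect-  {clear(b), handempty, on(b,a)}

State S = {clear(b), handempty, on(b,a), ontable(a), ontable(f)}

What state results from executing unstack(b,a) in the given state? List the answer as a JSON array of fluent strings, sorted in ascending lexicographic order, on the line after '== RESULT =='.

Compute (S \ del) ∪ add:
  pre ⊆ S: {clear(b), handempty, on(b,a)} ⊆ S  — applicable
  S \ del = {ontable(a), ontable(f)}
  ∪ add   = {clear(a), holding(b), ontable(a), ontable(f)}

== RESULT ==
["clear(a)", "holding(b)", "ontable(a)", "ontable(f)"]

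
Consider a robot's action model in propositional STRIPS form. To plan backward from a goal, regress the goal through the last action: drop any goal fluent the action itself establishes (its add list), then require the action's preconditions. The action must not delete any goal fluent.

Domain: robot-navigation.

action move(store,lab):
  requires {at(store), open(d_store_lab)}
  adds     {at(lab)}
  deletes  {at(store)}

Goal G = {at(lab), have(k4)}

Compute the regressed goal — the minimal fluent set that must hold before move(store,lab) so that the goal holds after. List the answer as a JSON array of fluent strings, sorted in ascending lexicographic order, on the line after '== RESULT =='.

Regress:
  G ∩ del = {}  (empty — regression defined)
  G \ add = {at(lab), have(k4)} \ {at(lab)} = {have(k4)}
  ∪ pre   = {have(k4)} ∪ {at(store), open(d_store_lab)}
          = {at(store), have(k4), open(d_store_lab)}

== RESULT ==
["at(store)", "have(k4)", "open(d_store_lab)"]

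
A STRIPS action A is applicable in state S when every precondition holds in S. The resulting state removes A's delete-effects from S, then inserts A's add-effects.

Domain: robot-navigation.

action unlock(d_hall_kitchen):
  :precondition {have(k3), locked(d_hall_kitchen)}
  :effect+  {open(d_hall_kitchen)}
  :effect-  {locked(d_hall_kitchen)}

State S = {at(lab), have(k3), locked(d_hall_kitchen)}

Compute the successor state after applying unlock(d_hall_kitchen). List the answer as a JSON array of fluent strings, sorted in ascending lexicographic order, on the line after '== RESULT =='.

Progress:
  pre ⊆ S: {have(k3), locked(d_hall_kitchen)} ⊆ S  — applicable
  S \ del = {at(lab), have(k3)}
  ∪ add   = {at(lab), have(k3), open(d_hall_kitchen)}

== RESULT ==
["at(lab)", "have(k3)", "open(d_hall_kitchen)"]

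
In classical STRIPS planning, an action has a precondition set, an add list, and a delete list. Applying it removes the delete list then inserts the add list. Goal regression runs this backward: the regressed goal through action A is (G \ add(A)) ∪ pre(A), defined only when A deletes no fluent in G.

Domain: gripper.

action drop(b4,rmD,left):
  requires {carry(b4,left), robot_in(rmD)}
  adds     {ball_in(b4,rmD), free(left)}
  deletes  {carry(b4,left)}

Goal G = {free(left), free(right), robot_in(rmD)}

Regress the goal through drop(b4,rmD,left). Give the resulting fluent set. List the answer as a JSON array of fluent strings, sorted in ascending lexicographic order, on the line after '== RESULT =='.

Regress:
  G ∩ del = {}  (empty — regression defined)
  G \ add = {free(left), free(right), robot_in(rmD)} \ {ball_in(b4,rmD), free(left)} = {free(right), robot_in(rmD)}
  ∪ pre   = {free(right), robot_in(rmD)} ∪ {carry(b4,left), robot_in(rmD)}
          = {carry(b4,left), free(right), robot_in(rmD)}

== RESULT ==
["carry(b4,left)", "free(right)", "robot_in(rmD)"]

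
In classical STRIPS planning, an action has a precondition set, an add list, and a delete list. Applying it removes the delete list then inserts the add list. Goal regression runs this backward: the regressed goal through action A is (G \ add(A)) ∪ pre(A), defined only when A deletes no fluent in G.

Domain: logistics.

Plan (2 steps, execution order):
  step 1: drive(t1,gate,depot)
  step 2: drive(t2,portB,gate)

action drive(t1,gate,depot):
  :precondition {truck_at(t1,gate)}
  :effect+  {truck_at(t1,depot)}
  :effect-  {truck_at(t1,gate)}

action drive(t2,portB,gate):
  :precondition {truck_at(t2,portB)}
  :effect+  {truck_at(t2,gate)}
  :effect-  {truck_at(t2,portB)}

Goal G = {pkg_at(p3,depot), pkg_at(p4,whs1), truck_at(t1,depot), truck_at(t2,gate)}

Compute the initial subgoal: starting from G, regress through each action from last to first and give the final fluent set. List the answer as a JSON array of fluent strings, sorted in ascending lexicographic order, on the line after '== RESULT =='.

Regress step by step:
  through step 2 (drive(t2,portB,gate)): drop {truck_at(t2,gate)}, keep {pkg_at(p3,depot), pkg_at(p4,whs1), truck_at(t1,depot)}, require {truck_at(t2,portB)}
    → {pkg_at(p3,depot), pkg_at(p4,whs1), truck_at(t1,depot), truck_at(t2,portB)}
  through step 1 (drive(t1,gate,depot)): drop {truck_at(t1,depot)}, keep {pkg_at(p3,depot), pkg_at(p4,whs1), truck_at(t2,portB)}, require {truck_at(t1,gate)}
    → {pkg_at(p3,depot), pkg_at(p4,whs1), truck_at(t1,gate), truck_at(t2,portB)}

== RESULT ==
["pkg_at(p3,depot)", "pkg_at(p4,whs1)", "truck_at(t1,gate)", "truck_at(t2,portB)"]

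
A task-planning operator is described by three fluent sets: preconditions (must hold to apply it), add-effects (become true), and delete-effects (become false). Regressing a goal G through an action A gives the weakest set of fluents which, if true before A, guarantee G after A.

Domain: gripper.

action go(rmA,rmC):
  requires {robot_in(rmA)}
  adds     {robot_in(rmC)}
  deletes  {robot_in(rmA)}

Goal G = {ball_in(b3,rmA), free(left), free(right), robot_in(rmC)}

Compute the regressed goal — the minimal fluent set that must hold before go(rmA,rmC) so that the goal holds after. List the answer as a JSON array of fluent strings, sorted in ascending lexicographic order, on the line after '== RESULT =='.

Regress:
  G ∩ del = {}  (empty — regression defined)
  G \ add = {ball_in(b3,rmA), free(left), free(right), robot_in(rmC)} \ {robot_in(rmC)} = {ball_in(b3,rmA), free(left), free(right)}
  ∪ pre   = {ball_in(b3,rmA), free(left), free(right)} ∪ {robot_in(rmA)}
          = {ball_in(b3,rmA), free(left), free(right), robot_in(rmA)}

== RESULT ==
["ball_in(b3,rmA)", "free(left)", "free(right)", "robot_in(rmA)"]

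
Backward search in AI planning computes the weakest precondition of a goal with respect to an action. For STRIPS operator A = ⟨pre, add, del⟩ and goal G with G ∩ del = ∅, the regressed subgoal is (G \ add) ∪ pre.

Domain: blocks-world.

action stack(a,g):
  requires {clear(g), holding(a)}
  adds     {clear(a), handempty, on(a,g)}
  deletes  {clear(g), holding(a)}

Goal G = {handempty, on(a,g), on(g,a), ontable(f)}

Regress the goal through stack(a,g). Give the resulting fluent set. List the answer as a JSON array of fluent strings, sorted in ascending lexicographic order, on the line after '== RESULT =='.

Compute (G \ add) ∪ pre:
  G ∩ del = {}  (empty — regression defined)
  G \ add = {handempty, on(a,g), on(g,a), ontable(f)} \ {clear(a), handempty, on(a,g)} = {on(g,a), ontable(f)}
  ∪ pre   = {on(g,a), ontable(f)} ∪ {clear(g), holding(a)}
          = {clear(g), holding(a), on(g,a), ontable(f)}

== RESULT ==
["clear(g)", "holding(a)", "on(g,a)", "ontable(f)"]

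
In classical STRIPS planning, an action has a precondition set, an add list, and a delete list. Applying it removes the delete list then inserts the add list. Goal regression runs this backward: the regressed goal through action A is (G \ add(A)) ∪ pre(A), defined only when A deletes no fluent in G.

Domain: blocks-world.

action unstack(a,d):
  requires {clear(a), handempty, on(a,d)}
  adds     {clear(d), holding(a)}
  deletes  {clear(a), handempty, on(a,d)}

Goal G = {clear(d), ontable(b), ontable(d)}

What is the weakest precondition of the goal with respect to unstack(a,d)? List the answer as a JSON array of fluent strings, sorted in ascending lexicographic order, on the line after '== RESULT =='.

Regress:
  G ∩ del = {}  (empty — regression defined)
  G \ add = {clear(d), ontable(b), ontable(d)} \ {clear(d), holding(a)} = {ontable(b), ontable(d)}
  ∪ pre   = {ontable(b), ontable(d)} ∪ {clear(a), handempty, on(a,d)}
          = {clear(a), handempty, on(a,d), ontable(b), ontable(d)}

== RESULT ==
["clear(a)", "handempty", "on(a,d)", "ontable(b)", "ontable(d)"]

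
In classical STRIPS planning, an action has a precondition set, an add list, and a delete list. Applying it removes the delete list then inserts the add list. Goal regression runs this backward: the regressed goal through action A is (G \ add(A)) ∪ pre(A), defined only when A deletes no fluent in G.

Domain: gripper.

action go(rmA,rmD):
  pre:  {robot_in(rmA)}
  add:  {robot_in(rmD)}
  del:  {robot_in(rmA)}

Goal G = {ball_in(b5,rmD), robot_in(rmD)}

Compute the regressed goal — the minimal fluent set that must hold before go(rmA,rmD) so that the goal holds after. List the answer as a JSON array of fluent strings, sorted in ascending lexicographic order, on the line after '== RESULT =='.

Regress:
  G ∩ del = {}  (empty — regression defined)
  G \ add = {ball_in(b5,rmD), robot_in(rmD)} \ {robot_in(rmD)} = {ball_in(b5,rmD)}
  ∪ pre   = {ball_in(b5,rmD)} ∪ {robot_in(rmA)}
          = {ball_in(b5,rmD), robot_in(rmA)}

== RESULT ==
["ball_in(b5,rmD)", "robot_in(rmA)"]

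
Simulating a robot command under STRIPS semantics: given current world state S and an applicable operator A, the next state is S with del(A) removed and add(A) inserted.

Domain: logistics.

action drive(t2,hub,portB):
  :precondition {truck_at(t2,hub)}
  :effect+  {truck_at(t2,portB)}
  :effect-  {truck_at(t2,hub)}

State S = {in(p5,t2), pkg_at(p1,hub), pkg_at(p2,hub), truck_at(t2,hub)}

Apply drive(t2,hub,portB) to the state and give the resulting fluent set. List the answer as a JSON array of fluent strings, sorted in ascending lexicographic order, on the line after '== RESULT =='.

Progress:
  pre ⊆ S: {truck_at(t2,hub)} ⊆ S  — applicable
  S \ del = {in(p5,t2), pkg_at(p1,hub), pkg_at(p2,hub)}
  ∪ add   = {in(p5,t2), pkg_at(p1,hub), pkg_at(p2,hub), truck_at(t2,portB)}

== RESULT ==
["in(p5,t2)", "pkg_at(p1,hub)", "pkg_at(p2,hub)", "truck_at(t2,portB)"]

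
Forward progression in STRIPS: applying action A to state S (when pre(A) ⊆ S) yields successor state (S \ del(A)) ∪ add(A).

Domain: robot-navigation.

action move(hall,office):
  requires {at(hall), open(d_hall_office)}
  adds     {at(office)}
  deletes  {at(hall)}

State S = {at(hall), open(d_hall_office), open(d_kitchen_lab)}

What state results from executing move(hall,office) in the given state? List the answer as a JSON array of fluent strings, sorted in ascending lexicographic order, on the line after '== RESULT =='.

Progress:
  pre ⊆ S: {at(hall), open(d_hall_office)} ⊆ S  — applicable
  S \ del = {open(d_hall_office), open(d_kitchen_lab)}
  ∪ add   = {at(office), open(d_hall_office), open(d_kitchen_lab)}

== RESULT ==
["at(office)", "open(d_hall_office)", "open(d_kitchen_lab)"]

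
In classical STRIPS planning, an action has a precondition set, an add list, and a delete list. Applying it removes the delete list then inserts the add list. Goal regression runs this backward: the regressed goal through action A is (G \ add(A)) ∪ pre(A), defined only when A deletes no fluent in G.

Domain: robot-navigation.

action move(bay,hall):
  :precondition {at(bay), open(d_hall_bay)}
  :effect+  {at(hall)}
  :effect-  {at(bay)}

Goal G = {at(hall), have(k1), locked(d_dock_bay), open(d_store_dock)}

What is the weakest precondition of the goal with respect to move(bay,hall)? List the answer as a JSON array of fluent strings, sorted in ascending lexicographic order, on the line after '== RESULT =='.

Compute (G \ add) ∪ pre:
  G ∩ del = {}  (empty — regression defined)
  G \ add = {at(hall), have(k1), locked(d_dock_bay), open(d_store_dock)} \ {at(hall)} = {have(k1), locked(d_dock_bay), open(d_store_dock)}
  ∪ pre   = {have(k1), locked(d_dock_bay), open(d_store_dock)} ∪ {at(bay), open(d_hall_bay)}
          = {at(bay), have(k1), locked(d_dock_bay), open(d_hall_bay), open(d_store_dock)}

== RESULT ==
["at(bay)", "have(k1)", "locked(d_dock_bay)", "open(d_hall_bay)", "open(d_store_dock)"]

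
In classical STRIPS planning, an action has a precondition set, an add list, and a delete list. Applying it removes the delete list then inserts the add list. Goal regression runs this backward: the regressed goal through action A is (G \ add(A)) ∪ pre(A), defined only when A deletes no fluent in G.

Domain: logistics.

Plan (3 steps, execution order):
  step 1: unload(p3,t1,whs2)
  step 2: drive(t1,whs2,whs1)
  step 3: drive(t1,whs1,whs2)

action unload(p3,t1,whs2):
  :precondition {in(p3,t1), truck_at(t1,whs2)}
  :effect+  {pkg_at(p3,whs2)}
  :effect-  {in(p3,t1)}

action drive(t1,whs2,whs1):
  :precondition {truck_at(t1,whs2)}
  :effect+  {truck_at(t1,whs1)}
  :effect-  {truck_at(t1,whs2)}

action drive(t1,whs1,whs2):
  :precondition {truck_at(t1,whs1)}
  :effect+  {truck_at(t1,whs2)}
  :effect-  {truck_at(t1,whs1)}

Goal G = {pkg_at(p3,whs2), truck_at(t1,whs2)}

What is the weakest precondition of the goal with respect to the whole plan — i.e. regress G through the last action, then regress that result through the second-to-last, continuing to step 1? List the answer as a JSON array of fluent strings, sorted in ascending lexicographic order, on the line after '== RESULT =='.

Regress step by step:
  through step 3 (drive(t1,whs1,whs2)): drop {truck_at(t1,whs2)}, keep {pkg_at(p3,whs2)}, require {truck_at(t1,whs1)}
    → {pkg_at(p3,whs2), truck_at(t1,whs1)}
  through step 2 (drive(t1,whs2,whs1)): drop {truck_at(t1,whs1)}, keep {pkg_at(p3,whs2)}, require {truck_at(t1,whs2)}
    → {pkg_at(p3,whs2), truck_at(t1,whs2)}
  through step 1 (unload(p3,t1,whs2)): drop {pkg_at(p3,whs2)}, keep {truck_at(t1,whs2)}, require {in(p3,t1), truck_at(t1,whs2)}
    → {in(p3,t1), truck_at(t1,whs2)}

== RESULT ==
["in(p3,t1)", "truck_at(t1,whs2)"]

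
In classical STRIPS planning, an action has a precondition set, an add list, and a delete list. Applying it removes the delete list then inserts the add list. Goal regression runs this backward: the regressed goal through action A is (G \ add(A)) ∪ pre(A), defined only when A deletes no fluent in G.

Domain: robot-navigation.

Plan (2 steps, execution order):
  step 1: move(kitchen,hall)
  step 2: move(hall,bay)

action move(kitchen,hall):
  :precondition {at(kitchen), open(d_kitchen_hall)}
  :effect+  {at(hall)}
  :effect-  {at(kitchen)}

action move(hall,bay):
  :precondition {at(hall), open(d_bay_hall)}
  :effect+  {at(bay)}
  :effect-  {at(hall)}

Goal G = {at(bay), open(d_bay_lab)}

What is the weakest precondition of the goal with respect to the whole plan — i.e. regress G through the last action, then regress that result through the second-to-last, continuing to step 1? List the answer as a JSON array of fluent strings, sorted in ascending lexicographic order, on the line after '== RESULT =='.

Work backward from the goal:
  through step 2 (move(hall,bay)): drop {at(bay)}, keep {open(d_bay_lab)}, require {at(hall), open(d_bay_hall)}
    → {at(hall), open(d_bay_hall), open(d_bay_lab)}
  through step 1 (move(kitchen,hall)): drop {at(hall)}, keep {open(d_bay_hall), open(d_bay_lab)}, require {at(kitchen), open(d_kitchen_hall)}
    → {at(kitchen), open(d_bay_hall), open(d_bay_lab), open(d_kitchen_hall)}

== RESULT ==
["at(kitchen)", "open(d_bay_hall)", "open(d_bay_lab)", "open(d_kitchen_hall)"]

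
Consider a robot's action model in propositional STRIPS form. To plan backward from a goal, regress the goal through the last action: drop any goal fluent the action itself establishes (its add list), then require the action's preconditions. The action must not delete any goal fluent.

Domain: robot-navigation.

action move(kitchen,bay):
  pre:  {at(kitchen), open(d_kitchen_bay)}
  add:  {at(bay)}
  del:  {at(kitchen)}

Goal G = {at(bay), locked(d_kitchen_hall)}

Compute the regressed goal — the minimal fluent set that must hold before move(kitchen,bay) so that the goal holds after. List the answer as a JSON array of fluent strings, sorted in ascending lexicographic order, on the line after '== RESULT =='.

Regress:
  G ∩ del = {}  (empty — regression defined)
  G \ add = {at(bay), locked(d_kitchen_hall)} \ {at(bay)} = {locked(d_kitchen_hall)}
  ∪ pre   = {locked(d_kitchen_hall)} ∪ {at(kitchen), open(d_kitchen_bay)}
          = {at(kitchen), locked(d_kitchen_hall), open(d_kitchen_bay)}

== RESULT ==
["at(kitchen)", "locked(d_kitchen_hall)", "open(d_kitchen_bay)"]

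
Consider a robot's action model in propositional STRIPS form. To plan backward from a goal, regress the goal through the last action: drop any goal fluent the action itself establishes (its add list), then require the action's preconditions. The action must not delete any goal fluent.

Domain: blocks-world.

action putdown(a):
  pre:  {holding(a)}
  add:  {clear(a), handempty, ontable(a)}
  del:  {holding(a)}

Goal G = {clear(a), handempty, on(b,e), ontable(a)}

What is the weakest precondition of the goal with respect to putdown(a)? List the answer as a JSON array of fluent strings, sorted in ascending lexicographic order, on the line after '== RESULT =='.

Regress:
  G ∩ del = {}  (empty — regression defined)
  G \ add = {clear(a), handempty, on(b,e), ontable(a)} \ {clear(a), handempty, ontable(a)} = {on(b,e)}
  ∪ pre   = {on(b,e)} ∪ {holding(a)}
          = {holding(a), on(b,e)}

== RESULT ==
["holding(a)", "on(b,e)"]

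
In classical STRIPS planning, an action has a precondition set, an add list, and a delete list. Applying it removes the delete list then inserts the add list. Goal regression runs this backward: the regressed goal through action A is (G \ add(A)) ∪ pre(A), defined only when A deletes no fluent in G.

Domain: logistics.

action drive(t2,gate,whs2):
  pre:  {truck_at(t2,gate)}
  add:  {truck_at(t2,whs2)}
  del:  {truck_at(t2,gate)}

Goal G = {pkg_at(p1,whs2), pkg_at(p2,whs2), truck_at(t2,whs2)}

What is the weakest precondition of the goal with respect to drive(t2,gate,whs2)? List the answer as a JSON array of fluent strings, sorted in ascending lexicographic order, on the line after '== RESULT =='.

Regress:
  G ∩ del = {}  (empty — regression defined)
  G \ add = {pkg_at(p1,whs2), pkg_at(p2,whs2), truck_at(t2,whs2)} \ {truck_at(t2,whs2)} = {pkg_at(p1,whs2), pkg_at(p2,whs2)}
  ∪ pre   = {pkg_at(p1,whs2), pkg_at(p2,whs2)} ∪ {truck_at(t2,gate)}
          = {pkg_at(p1,whs2), pkg_at(p2,whs2), truck_at(t2,gate)}

== RESULT ==
["pkg_at(p1,whs2)", "pkg_at(p2,whs2)", "truck_at(t2,gate)"]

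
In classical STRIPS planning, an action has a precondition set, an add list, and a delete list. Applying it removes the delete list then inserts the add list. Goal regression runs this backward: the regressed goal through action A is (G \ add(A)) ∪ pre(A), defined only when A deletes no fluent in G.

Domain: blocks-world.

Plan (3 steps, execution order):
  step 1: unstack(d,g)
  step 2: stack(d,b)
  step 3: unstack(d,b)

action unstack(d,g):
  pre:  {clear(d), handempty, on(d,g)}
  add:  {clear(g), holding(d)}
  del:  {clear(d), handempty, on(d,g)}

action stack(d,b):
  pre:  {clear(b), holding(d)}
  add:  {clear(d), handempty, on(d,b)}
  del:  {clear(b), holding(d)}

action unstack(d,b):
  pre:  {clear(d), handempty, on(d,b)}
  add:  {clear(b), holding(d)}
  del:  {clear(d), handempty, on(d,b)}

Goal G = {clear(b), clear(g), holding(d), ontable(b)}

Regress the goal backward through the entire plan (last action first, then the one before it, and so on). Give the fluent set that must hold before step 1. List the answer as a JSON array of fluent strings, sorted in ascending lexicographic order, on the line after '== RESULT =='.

Work backward from the goal:
  through step 3 (unstack(d,b)): drop {clear(b), holding(d)}, keep {clear(g), ontable(b)}, require {clear(d), handempty, on(d,b)}
    → {clear(d), clear(g), handempty, on(d,b), ontable(b)}
  through step 2 (stack(d,b)): drop {clear(d), handempty, on(d,b)}, keep {clear(g), ontable(b)}, require {clear(b), holding(d)}
    → {clear(b), clear(g), holding(d), ontable(b)}
  through step 1 (unstack(d,g)): drop {clear(g), holding(d)}, keep {clear(b), ontable(b)}, require {clear(d), handempty, on(d,g)}
    → {clear(b), clear(d), handempty, on(d,g), ontable(b)}

== RESULT ==
["clear(b)", "clear(d)", "handempty", "on(d,g)", "ontable(b)"]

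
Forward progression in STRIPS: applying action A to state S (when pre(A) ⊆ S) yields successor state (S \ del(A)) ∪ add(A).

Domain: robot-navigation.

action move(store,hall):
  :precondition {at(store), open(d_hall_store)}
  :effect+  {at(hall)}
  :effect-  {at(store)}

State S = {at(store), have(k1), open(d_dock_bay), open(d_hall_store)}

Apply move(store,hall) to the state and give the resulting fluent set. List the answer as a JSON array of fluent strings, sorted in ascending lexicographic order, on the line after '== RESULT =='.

Compute (S \ del) ∪ add:
  pre ⊆ S: {at(store), open(d_hall_store)} ⊆ S  — applicable
  S \ del = {have(k1), open(d_dock_bay), open(d_hall_store)}
  ∪ add   = {at(hall), have(k1), open(d_dock_bay), open(d_hall_store)}

== RESULT ==
["at(hall)", "have(k1)", "open(d_dock_bay)", "open(d_hall_store)"]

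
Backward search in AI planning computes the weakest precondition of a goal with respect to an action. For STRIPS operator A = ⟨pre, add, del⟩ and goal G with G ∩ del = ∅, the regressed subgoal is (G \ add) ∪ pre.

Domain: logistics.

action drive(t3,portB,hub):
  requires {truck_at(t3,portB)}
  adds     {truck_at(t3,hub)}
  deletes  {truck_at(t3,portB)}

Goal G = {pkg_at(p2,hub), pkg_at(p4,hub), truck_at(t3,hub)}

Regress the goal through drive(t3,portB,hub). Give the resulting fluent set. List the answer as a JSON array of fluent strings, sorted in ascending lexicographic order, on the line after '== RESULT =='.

Compute (G \ add) ∪ pre:
  G ∩ del = {}  (empty — regression defined)
  G \ add = {pkg_at(p2,hub), pkg_at(p4,hub), truck_at(t3,hub)} \ {truck_at(t3,hub)} = {pkg_at(p2,hub), pkg_at(p4,hub)}
  ∪ pre   = {pkg_at(p2,hub), pkg_at(p4,hub)} ∪ {truck_at(t3,portB)}
          = {pkg_at(p2,hub), pkg_at(p4,hub), truck_at(t3,portB)}

== RESULT ==
["pkg_at(p2,hub)", "pkg_at(p4,hub)", "truck_at(t3,portB)"]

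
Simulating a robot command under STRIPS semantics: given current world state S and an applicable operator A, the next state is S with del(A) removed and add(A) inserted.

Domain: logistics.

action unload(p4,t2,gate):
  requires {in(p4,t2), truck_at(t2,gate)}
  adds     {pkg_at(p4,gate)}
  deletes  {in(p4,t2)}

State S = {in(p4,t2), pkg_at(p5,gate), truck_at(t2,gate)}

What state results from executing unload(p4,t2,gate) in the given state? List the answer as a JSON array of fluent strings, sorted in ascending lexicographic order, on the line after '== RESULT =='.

Progress:
  pre ⊆ S: {in(p4,t2), truck_at(t2,gate)} ⊆ S  — applicable
  S \ del = {pkg_at(p5,gate), truck_at(t2,gate)}
  ∪ add   = {pkg_at(p4,gate), pkg_at(p5,gate), truck_at(t2,gate)}

== RESULT ==
["pkg_at(p4,gate)", "pkg_at(p5,gate)", "truck_at(t2,gate)"]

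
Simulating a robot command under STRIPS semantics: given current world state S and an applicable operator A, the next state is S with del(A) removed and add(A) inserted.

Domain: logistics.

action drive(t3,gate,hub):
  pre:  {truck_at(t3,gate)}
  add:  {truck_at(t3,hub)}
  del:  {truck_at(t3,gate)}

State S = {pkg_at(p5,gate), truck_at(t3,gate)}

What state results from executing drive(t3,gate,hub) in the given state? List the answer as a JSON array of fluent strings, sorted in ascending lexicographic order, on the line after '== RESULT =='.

Compute (S \ del) ∪ add:
  pre ⊆ S: {truck_at(t3,gate)} ⊆ S  — applicable
  S \ del = {pkg_at(p5,gate)}
  ∪ add   = {pkg_at(p5,gate), truck_at(t3,hub)}

== RESULT ==
["pkg_at(p5,gate)", "truck_at(t3,hub)"]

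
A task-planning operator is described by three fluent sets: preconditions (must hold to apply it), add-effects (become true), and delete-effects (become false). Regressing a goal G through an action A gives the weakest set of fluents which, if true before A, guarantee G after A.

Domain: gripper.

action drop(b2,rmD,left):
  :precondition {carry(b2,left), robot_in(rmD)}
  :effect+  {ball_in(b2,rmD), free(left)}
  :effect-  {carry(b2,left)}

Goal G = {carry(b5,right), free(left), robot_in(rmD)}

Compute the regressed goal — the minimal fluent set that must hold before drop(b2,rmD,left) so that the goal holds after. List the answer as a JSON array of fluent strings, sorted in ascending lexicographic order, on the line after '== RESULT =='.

Regress:
  G ∩ del = {}  (empty — regression defined)
  G \ add = {carry(b5,right), free(left), robot_in(rmD)} \ {ball_in(b2,rmD), free(left)} = {carry(b5,right), robot_in(rmD)}
  ∪ pre   = {carry(b5,right), robot_in(rmD)} ∪ {carry(b2,left), robot_in(rmD)}
          = {carry(b2,left), carry(b5,right), robot_in(rmD)}

== RESULT ==
["carry(b2,left)", "carry(b5,right)", "robot_in(rmD)"]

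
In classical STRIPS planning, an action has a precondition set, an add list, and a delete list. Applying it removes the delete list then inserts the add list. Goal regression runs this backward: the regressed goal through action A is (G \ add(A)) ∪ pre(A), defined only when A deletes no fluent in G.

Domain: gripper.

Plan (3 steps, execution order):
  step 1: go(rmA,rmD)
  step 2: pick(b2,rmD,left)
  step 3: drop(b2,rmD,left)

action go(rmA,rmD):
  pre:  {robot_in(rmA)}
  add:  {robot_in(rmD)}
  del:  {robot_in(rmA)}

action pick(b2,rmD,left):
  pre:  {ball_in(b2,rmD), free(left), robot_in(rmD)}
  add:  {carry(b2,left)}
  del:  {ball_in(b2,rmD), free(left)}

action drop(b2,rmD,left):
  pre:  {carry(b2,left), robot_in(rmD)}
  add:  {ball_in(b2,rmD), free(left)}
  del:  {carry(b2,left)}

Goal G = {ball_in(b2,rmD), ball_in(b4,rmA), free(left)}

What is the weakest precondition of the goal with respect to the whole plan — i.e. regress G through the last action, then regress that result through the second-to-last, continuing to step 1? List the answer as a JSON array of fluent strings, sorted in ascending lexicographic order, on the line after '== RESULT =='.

Work backward from the goal:
  through step 3 (drop(b2,rmD,left)): drop {ball_in(b2,rmD), free(left)}, keep {ball_in(b4,rmA)}, require {carry(b2,left), robot_in(rmD)}
    → {ball_in(b4,rmA), carry(b2,left), robot_in(rmD)}
  through step 2 (pick(b2,rmD,left)): drop {carry(b2,left)}, keep {ball_in(b4,rmA), robot_in(rmD)}, require {ball_in(b2,rmD), free(left), robot_in(rmD)}
    → {ball_in(b2,rmD), ball_in(b4,rmA), free(left), robot_in(rmD)}
  through step 1 (go(rmA,rmD)): drop {robot_in(rmD)}, keep {ball_in(b2,rmD), ball_in(b4,rmA), free(left)}, require {robot_in(rmA)}
    → {ball_in(b2,rmD), ball_in(b4,rmA), free(left), robot_in(rmA)}

== RESULT ==
["ball_in(b2,rmD)", "ball_in(b4,rmA)", "free(left)", "robot_in(rmA)"]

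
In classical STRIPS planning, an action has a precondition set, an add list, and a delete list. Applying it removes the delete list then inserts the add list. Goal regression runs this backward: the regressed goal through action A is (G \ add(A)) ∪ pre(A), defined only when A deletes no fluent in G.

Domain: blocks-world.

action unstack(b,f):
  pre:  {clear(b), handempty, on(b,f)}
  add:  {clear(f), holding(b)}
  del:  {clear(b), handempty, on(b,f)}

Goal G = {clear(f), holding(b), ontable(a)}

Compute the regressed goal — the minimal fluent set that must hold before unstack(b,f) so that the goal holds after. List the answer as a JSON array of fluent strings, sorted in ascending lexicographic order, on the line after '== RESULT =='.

Compute (G \ add) ∪ pre:
  G ∩ del = {}  (empty — regression defined)
  G \ add = {clear(f), holding(b), ontable(a)} \ {clear(f), holding(b)} = {ontable(a)}
  ∪ pre   = {ontable(a)} ∪ {clear(b), handempty, on(b,f)}
          = {clear(b), handempty, on(b,f), ontable(a)}

== RESULT ==
["clear(b)", "handempty", "on(b,f)", "ontable(a)"]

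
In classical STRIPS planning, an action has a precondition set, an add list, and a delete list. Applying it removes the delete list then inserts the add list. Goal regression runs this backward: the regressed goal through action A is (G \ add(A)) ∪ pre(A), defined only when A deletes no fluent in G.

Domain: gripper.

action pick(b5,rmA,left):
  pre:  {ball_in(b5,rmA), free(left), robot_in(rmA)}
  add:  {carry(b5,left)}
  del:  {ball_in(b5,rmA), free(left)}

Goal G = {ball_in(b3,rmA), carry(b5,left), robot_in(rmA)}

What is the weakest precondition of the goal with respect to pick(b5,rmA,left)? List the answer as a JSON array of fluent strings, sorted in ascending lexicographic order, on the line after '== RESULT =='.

Regress:
  G ∩ del = {}  (empty — regression defined)
  G \ add = {ball_in(b3,rmA), carry(b5,left), robot_in(rmA)} \ {carry(b5,left)} = {ball_in(b3,rmA), robot_in(rmA)}
  ∪ pre   = {ball_in(b3,rmA), robot_in(rmA)} ∪ {ball_in(b5,rmA), free(left), robot_in(rmA)}
          = {ball_in(b3,rmA), ball_in(b5,rmA), free(left), robot_in(rmA)}

== RESULT ==
["ball_in(b3,rmA)", "ball_in(b5,rmA)", "free(left)", "robot_in(rmA)"]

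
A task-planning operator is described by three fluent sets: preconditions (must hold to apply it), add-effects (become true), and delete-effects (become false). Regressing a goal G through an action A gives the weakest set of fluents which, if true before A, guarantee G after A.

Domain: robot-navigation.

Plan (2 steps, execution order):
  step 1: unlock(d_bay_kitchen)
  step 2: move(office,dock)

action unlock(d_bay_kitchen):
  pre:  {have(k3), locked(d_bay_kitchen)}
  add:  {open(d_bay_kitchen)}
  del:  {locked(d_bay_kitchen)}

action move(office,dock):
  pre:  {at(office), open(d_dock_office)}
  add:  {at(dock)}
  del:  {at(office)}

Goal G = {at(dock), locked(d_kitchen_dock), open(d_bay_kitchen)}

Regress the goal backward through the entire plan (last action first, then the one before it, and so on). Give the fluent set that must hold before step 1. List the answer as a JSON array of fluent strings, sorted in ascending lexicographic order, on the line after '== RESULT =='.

Regress step by step:
  through step 2 (move(office,dock)): drop {at(dock)}, keep {locked(d_kitchen_dock), open(d_bay_kitchen)}, require {at(office), open(d_dock_office)}
    → {at(office), locked(d_kitchen_dock), open(d_bay_kitchen), open(d_dock_office)}
  through step 1 (unlock(d_bay_kitchen)): drop {open(d_bay_kitchen)}, keep {at(office), locked(d_kitchen_dock), open(d_dock_office)}, require {have(k3), locked(d_bay_kitchen)}
    → {at(office), have(k3), locked(d_bay_kitchen), locked(d_kitchen_dock), open(d_dock_office)}

== RESULT ==
["at(office)", "have(k3)", "locked(d_bay_kitchen)", "locked(d_kitchen_dock)", "open(d_dock_office)"]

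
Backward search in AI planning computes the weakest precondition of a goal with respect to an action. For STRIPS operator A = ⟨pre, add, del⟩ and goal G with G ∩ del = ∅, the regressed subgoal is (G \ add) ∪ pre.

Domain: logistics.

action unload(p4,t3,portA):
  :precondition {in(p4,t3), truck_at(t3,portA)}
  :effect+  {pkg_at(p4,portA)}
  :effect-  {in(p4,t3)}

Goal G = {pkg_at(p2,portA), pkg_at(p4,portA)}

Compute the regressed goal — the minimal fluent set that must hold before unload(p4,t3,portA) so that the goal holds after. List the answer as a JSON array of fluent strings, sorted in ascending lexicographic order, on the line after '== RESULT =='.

Compute (G \ add) ∪ pre:
  G ∩ del = {}  (empty — regression defined)
  G \ add = {pkg_at(p2,portA), pkg_at(p4,portA)} \ {pkg_at(p4,portA)} = {pkg_at(p2,portA)}
  ∪ pre   = {pkg_at(p2,portA)} ∪ {in(p4,t3), truck_at(t3,portA)}
          = {in(p4,t3), pkg_at(p2,portA), truck_at(t3,portA)}

== RESULT ==
["in(p4,t3)", "pkg_at(p2,portA)", "truck_at(t3,portA)"]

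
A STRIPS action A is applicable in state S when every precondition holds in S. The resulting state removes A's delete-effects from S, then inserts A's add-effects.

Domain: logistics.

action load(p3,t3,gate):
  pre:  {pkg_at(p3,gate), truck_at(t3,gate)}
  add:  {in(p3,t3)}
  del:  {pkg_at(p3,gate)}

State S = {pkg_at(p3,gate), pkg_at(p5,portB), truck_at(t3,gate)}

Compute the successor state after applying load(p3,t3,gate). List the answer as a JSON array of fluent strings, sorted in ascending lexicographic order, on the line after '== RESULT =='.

Compute (S \ del) ∪ add:
  pre ⊆ S: {pkg_at(p3,gate), truck_at(t3,gate)} ⊆ S  — applicable
  S \ del = {pkg_at(p5,portB), truck_at(t3,gate)}
  ∪ add   = {in(p3,t3), pkg_at(p5,portB), truck_at(t3,gate)}

== RESULT ==
["in(p3,t3)", "pkg_at(p5,portB)", "truck_at(t3,gate)"]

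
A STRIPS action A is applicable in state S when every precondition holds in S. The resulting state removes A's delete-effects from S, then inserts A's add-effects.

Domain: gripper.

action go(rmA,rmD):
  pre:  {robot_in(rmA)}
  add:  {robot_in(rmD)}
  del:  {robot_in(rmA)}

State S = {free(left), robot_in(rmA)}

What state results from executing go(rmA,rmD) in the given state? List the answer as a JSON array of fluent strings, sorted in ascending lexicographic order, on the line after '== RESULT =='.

Compute (S \ del) ∪ add:
  pre ⊆ S: {robot_in(rmA)} ⊆ S  — applicable
  S \ del = {free(left)}
  ∪ add   = {free(left), robot_in(rmD)}

== RESULT ==
["free(left)", "robot_in(rmD)"]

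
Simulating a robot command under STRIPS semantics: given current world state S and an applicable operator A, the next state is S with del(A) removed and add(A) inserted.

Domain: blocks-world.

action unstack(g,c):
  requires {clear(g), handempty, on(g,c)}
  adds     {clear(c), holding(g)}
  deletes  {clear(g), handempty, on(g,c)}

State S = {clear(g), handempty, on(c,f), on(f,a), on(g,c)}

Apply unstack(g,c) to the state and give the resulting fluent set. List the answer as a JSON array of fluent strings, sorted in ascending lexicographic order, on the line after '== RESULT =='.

Progress:
  pre ⊆ S: {clear(g), handempty, on(g,c)} ⊆ S  — applicable
  S \ del = {on(c,f), on(f,a)}
  ∪ add   = {clear(c), holding(g), on(c,f), on(f,a)}

== RESULT ==
["clear(c)", "holding(g)", "on(c,f)", "on(f,a)"]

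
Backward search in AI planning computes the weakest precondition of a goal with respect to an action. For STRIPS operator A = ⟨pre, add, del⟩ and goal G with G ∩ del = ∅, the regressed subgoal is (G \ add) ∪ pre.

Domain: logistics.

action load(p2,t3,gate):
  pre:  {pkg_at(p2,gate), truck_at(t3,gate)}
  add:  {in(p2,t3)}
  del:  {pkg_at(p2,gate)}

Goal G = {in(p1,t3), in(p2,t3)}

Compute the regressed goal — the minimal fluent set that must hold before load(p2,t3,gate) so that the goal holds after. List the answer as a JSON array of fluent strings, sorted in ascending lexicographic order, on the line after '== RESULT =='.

Compute (G \ add) ∪ pre:
  G ∩ del = {}  (empty — regression defined)
  G \ add = {in(p1,t3), in(p2,t3)} \ {in(p2,t3)} = {in(p1,t3)}
  ∪ pre   = {in(p1,t3)} ∪ {pkg_at(p2,gate), truck_at(t3,gate)}
          = {in(p1,t3), pkg_at(p2,gate), truck_at(t3,gate)}

== RESULT ==
["in(p1,t3)", "pkg_at(p2,gate)", "truck_at(t3,gate)"]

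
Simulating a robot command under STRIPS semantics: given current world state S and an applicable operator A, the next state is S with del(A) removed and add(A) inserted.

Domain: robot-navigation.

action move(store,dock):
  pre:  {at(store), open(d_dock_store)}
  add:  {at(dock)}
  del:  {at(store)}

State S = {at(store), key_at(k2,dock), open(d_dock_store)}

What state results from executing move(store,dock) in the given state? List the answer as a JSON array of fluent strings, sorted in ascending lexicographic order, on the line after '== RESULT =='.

Compute (S \ del) ∪ add:
  pre ⊆ S: {at(store), open(d_dock_store)} ⊆ S  — applicable
  S \ del = {key_at(k2,dock), open(d_dock_store)}
  ∪ add   = {at(dock), key_at(k2,dock), open(d_dock_store)}

== RESULT ==
["at(dock)", "key_at(k2,dock)", "open(d_dock_store)"]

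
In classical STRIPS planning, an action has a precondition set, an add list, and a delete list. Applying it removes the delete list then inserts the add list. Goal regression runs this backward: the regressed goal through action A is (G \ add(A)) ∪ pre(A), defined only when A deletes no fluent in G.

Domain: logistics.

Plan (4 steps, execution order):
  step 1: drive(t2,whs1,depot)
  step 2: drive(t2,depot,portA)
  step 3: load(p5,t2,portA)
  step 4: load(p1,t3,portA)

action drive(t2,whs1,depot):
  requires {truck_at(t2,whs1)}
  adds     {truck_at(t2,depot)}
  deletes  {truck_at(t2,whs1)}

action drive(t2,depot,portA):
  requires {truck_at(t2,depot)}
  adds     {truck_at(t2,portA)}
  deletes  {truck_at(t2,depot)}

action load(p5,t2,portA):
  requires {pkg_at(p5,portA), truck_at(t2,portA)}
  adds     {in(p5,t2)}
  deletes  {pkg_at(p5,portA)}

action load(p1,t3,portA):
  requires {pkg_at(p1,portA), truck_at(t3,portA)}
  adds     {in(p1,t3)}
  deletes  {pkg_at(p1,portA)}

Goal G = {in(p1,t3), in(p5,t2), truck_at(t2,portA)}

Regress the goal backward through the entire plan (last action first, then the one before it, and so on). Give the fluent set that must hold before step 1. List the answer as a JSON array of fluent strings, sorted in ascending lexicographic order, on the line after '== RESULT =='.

Regress step by step:
  through step 4 (load(p1,t3,portA)): drop {in(p1,t3)}, keep {in(p5,t2), truck_at(t2,portA)}, require {pkg_at(p1,portA), truck_at(t3,portA)}
    → {in(p5,t2), pkg_at(p1,portA), truck_at(t2,portA), truck_at(t3,portA)}
  through step 3 (load(p5,t2,portA)): drop {in(p5,t2)}, keep {pkg_at(p1,portA), truck_at(t2,portA), truck_at(t3,portA)}, require {pkg_at(p5,portA), truck_at(t2,portA)}
    → {pkg_at(p1,portA), pkg_at(p5,portA), truck_at(t2,portA), truck_at(t3,portA)}
  through step 2 (drive(t2,depot,portA)): drop {truck_at(t2,portA)}, keep {pkg_at(p1,portA), pkg_at(p5,portA), truck_at(t3,portA)}, require {truck_at(t2,depot)}
    → {pkg_at(p1,portA), pkg_at(p5,portA), truck_at(t2,depot), truck_at(t3,portA)}
  through step 1 (drive(t2,whs1,depot)): drop {truck_at(t2,depot)}, keep {pkg_at(p1,portA), pkg_at(p5,portA), truck_at(t3,portA)}, require {truck_at(t2,whs1)}
    → {pkg_at(p1,portA), pkg_at(p5,portA), truck_at(t2,whs1), truck_at(t3,portA)}

== RESULT ==
["pkg_at(p1,portA)", "pkg_at(p5,portA)", "truck_at(t2,whs1)", "truck_at(t3,portA)"]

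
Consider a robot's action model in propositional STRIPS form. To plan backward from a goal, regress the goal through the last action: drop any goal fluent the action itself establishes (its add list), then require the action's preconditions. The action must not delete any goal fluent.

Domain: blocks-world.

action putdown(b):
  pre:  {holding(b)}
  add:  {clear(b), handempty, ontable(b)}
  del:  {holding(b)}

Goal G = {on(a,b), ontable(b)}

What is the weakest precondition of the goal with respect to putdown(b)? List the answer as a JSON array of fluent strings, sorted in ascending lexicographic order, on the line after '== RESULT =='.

Regress:
  G ∩ del = {}  (empty — regression defined)
  G \ add = {on(a,b), ontable(b)} \ {clear(b), handempty, ontable(b)} = {on(a,b)}
  ∪ pre   = {on(a,b)} ∪ {holding(b)}
          = {holding(b), on(a,b)}

== RESULT ==
["holding(b)", "on(a,b)"]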